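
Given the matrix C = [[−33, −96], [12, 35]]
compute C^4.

tr C = 2 and det C = −3, so the characteristic polynomial is λ² − (2)λ + (−3) with roots 3 and −1.
Eigenvectors give P = [[−8, −3], [3, 1]] with P⁻¹ = [[1, 3], [−3, −8]], and C = P·diag(3, −1)·P⁻¹.
Then C^4 = P·diag(81, 1)·P⁻¹ = [[−648, −3], [243, 1]] · [[1, 3], [−3, −8]] = [[−639, −1920], [240, 721]].

[[−639, −1920], [240, 721]]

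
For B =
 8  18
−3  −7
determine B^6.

[[190, 378], [−63, −125]]

tr B = 1 and det B = −2, so the characteristic polynomial is λ² − (1)λ + (−2) with roots −1 and 2.
Eigenvectors give P = [[−2, −3], [1, 1]] with P⁻¹ = [[1, 3], [−1, −2]], and B = P·diag(−1, 2)·P⁻¹.
Then B^6 = P·diag(1, 64)·P⁻¹ = [[−2, −192], [1, 64]] · [[1, 3], [−1, −2]] = [[190, 378], [−63, −125]].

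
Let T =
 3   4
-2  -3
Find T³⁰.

T² = I (check: tr T = 0 and det T = -1), so T³⁰ = I since 30 is even.

[[1, 0], [0, 1]]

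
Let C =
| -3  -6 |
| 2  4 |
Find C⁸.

[[-3, -6], [2, 4]]

C² = C (a projection; rank 1, trace 1), so C⁸ = C.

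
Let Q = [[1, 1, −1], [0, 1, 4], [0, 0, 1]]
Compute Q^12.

Q = I + N where N = [[0, 1, −1], [0, 0, 4], [0, 0, 0]] is strictly upper-triangular, so N^3 = 0.
(I + N)^12 = I + 12·N + 66·N^2 = [[1, 12, 252], [0, 1, 48], [0, 0, 1]].

[[1, 12, 252], [0, 1, 48], [0, 0, 1]]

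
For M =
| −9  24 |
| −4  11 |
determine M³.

tr M = 2 and det M = −3, so the characteristic polynomial is λ² − (2)λ + (−3) with roots 3 and −1.
Eigenvectors give P = [[−2, 3], [−1, 1]] with P⁻¹ = [[1, −3], [1, −2]], and M = P·diag(3, −1)·P⁻¹.
Then M³ = P·diag(27, −1)·P⁻¹ = [[−54, −3], [−27, −1]] · [[1, −3], [1, −2]] = [[−57, 168], [−28, 83]].

[[−57, 168], [−28, 83]]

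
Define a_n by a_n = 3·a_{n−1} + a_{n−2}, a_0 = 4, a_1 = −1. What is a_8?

829

With companion matrix Q = [[3, 1], [1, 0]], [a_n, a_{n−1}]ᵀ = Q·[a_{n−1}, a_{n−2}]ᵀ, so [a_8, a_7]ᵀ = Q⁷·[a_1, a_0]ᵀ.
Q⁷ = [[3927, 1189], [1189, 360]], giving [a_8, a_7]ᵀ = [[829], [251]].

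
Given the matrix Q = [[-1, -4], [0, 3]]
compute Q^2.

[[1, -8], [0, 9]]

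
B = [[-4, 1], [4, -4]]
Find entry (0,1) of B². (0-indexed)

-8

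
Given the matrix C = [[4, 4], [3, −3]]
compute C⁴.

[[796, 196], [147, 453]]

C² = [[28, 4], [3, 21]]
C³ = [[124, 100], [75, −51]]
C⁴ = [[796, 196], [147, 453]]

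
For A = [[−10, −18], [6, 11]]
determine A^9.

[[−1540, −3078], [1026, 2051]]

tr A = 1 and det A = −2, so the characteristic polynomial is λ² − (1)λ + (−2) with roots 2 and −1.
Eigenvectors give P = [[3, 2], [−2, −1]] with P⁻¹ = [[−1, −2], [2, 3]], and A = P·diag(2, −1)·P⁻¹.
Then A^9 = P·diag(512, −1)·P⁻¹ = [[1536, −2], [−1024, 1]] · [[−1, −2], [2, 3]] = [[−1540, −3078], [1026, 2051]].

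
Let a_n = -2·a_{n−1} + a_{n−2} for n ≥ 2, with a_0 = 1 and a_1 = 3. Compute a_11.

With companion matrix B = [[-2, 1], [1, 0]], [a_n, a_{n−1}]ᵀ = B·[a_{n−1}, a_{n−2}]ᵀ, so [a_11, a_10]ᵀ = B^10·[a_1, a_0]ᵀ.
B^10 = [[5741, -2378], [-2378, 985]], giving [a_11, a_10]ᵀ = [[14845], [-6149]].

14845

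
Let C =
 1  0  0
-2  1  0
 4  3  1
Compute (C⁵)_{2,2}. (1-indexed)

1

C = I + N where N = [[0, 0, 0], [-2, 0, 0], [4, 3, 0]] is strictly lower-triangular, so N³ = 0.
(I + N)⁵ = I + 5·N + 10·N² = [[1, 0, 0], [-10, 1, 0], [-40, 15, 1]].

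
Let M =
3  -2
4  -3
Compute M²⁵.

[[3, -2], [4, -3]]

M² = I (check: tr M = 0 and det M = -1), so M²⁵ = M since 25 is odd.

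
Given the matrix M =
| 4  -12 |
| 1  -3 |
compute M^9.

[[4, -12], [1, -3]]

M² = M (a projection; rank 1, trace 1), so M^9 = M.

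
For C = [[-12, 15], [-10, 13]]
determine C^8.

tr C = 1 and det C = -6, so the characteristic polynomial is λ² − (1)λ + (-6) with roots 3 and -2.
Eigenvectors give P = [[1, 3], [1, 2]] with P⁻¹ = [[-2, 3], [1, -1]], and C = P·diag(3, -2)·P⁻¹.
Then C^8 = P·diag(6561, 256)·P⁻¹ = [[6561, 768], [6561, 512]] · [[-2, 3], [1, -1]] = [[-12354, 18915], [-12610, 19171]].

[[-12354, 18915], [-12610, 19171]]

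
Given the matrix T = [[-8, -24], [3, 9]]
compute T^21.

T² = T (a projection; rank 1, trace 1), so T^21 = T.

[[-8, -24], [3, 9]]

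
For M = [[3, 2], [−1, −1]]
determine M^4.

[[41, 24], [−12, −7]]

M^2 = [[7, 4], [−2, −1]]
M^3 = [[17, 10], [−5, −3]]
M^4 = [[41, 24], [−12, −7]]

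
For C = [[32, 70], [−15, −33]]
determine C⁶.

tr C = −1 and det C = −6, so the characteristic polynomial is λ² − (−1)λ + (−6) with roots −3 and 2.
Eigenvectors give P = [[−2, 7], [1, −3]] with P⁻¹ = [[3, 7], [1, 2]], and C = P·diag(−3, 2)·P⁻¹.
Then C⁶ = P·diag(729, 64)·P⁻¹ = [[−1458, 448], [729, −192]] · [[3, 7], [1, 2]] = [[−3926, −9310], [1995, 4719]].

[[−3926, −9310], [1995, 4719]]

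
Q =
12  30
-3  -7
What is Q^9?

[[192222, 575130], [-57513, -172027]]

tr Q = 5 and det Q = 6, so the characteristic polynomial is λ² − (5)λ + (6) with roots 2 and 3.
Eigenvectors give P = [[3, -10], [-1, 3]] with P⁻¹ = [[-3, -10], [-1, -3]], and Q = P·diag(2, 3)·P⁻¹.
Then Q^9 = P·diag(512, 19683)·P⁻¹ = [[1536, -196830], [-512, 59049]] · [[-3, -10], [-1, -3]] = [[192222, 575130], [-57513, -172027]].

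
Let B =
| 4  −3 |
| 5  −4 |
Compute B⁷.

B² = I (check: tr B = 0 and det B = −1), so B⁷ = B since 7 is odd.

[[4, −3], [5, −4]]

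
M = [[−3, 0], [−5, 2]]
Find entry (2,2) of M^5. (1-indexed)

32

tr M = −1 and det M = −6, so the characteristic polynomial is λ² − (−1)λ + (−6) with roots −3 and 2.
Eigenvectors give P = [[1, 0], [1, −1]] with P⁻¹ = [[1, 0], [1, −1]], and M = P·diag(−3, 2)·P⁻¹.
Then M^5 = P·diag(−243, 32)·P⁻¹ = [[−243, 0], [−243, −32]] · [[1, 0], [1, −1]] = [[−243, 0], [−275, 32]].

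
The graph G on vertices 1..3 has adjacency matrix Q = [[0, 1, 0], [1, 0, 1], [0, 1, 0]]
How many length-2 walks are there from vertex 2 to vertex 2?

2

The number of length-2 walks from vertex 2 to vertex 2 is entry (2,2) of Q², where Q is the adjacency matrix.
Q² = [[1, 0, 1], [0, 2, 0], [1, 0, 1]]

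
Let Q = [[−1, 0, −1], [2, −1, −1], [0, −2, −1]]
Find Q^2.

[[1, 2, 2], [−4, 3, 0], [−4, 4, 3]]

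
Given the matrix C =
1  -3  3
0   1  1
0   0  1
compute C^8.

[[1, -24, -60], [0, 1, 8], [0, 0, 1]]

C = I + N where N = [[0, -3, 3], [0, 0, 1], [0, 0, 0]] is strictly upper-triangular, so N^3 = 0.
(I + N)^8 = I + 8·N + 28·N^2 = [[1, -24, -60], [0, 1, 8], [0, 0, 1]].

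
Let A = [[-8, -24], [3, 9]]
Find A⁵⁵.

A² = A (a projection; rank 1, trace 1), so A⁵⁵ = A.

[[-8, -24], [3, 9]]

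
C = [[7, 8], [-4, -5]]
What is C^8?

tr C = 2 and det C = -3, so the characteristic polynomial is λ² − (2)λ + (-3) with roots -1 and 3.
Eigenvectors give P = [[-1, -2], [1, 1]] with P⁻¹ = [[1, 2], [-1, -1]], and C = P·diag(-1, 3)·P⁻¹.
Then C^8 = P·diag(1, 6561)·P⁻¹ = [[-1, -13122], [1, 6561]] · [[1, 2], [-1, -1]] = [[13121, 13120], [-6560, -6559]].

[[13121, 13120], [-6560, -6559]]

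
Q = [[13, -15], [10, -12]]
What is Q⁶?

[[2059, -1995], [1330, -1266]]

tr Q = 1 and det Q = -6, so the characteristic polynomial is λ² − (1)λ + (-6) with roots -2 and 3.
Eigenvectors give P = [[1, 3], [1, 2]] with P⁻¹ = [[-2, 3], [1, -1]], and Q = P·diag(-2, 3)·P⁻¹.
Then Q⁶ = P·diag(64, 729)·P⁻¹ = [[64, 2187], [64, 1458]] · [[-2, 3], [1, -1]] = [[2059, -1995], [1330, -1266]].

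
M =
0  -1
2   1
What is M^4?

M^2 = [[-2, -1], [2, -1]]
M^3 = [[-2, 1], [-2, -3]]
M^4 = [[2, 3], [-6, -1]]

[[2, 3], [-6, -1]]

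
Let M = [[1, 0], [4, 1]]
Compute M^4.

M = I + N where N = [[0, 0], [4, 0]] is strictly lower-triangular, so N^2 = 0.
(I + N)^4 = I + 4·N = [[1, 0], [16, 1]].

[[1, 0], [16, 1]]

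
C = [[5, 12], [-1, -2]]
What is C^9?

tr C = 3 and det C = 2, so the characteristic polynomial is λ² − (3)λ + (2) with roots 2 and 1.
Eigenvectors give P = [[4, -3], [-1, 1]] with P⁻¹ = [[1, 3], [1, 4]], and C = P·diag(2, 1)·P⁻¹.
Then C^9 = P·diag(512, 1)·P⁻¹ = [[2048, -3], [-512, 1]] · [[1, 3], [1, 4]] = [[2045, 6132], [-511, -1532]].

[[2045, 6132], [-511, -1532]]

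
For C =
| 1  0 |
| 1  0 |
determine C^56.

[[1, 0], [1, 0]]

C² = C (a projection; rank 1, trace 1), so C^56 = C.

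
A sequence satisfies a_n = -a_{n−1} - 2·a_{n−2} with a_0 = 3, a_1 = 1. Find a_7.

37

With companion matrix T = [[-1, -2], [1, 0]], [a_n, a_{n−1}]ᵀ = T·[a_{n−1}, a_{n−2}]ᵀ, so [a_7, a_6]ᵀ = T^6·[a_1, a_0]ᵀ.
T^6 = [[7, 10], [-5, 2]], giving [a_7, a_6]ᵀ = [[37], [1]].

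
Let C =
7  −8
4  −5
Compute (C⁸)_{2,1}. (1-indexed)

6560

tr C = 2 and det C = −3, so the characteristic polynomial is λ² − (2)λ + (−3) with roots 3 and −1.
Eigenvectors give P = [[2, 1], [1, 1]] with P⁻¹ = [[1, −1], [−1, 2]], and C = P·diag(3, −1)·P⁻¹.
Then C⁸ = P·diag(6561, 1)·P⁻¹ = [[13122, 1], [6561, 1]] · [[1, −1], [−1, 2]] = [[13121, −13120], [6560, −6559]].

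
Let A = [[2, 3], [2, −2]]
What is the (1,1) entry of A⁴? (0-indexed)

100

A² = [[10, 0], [0, 10]]
A³ = [[20, 30], [20, −20]]
A⁴ = [[100, 0], [0, 100]]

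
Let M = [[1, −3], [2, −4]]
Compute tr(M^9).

tr M = −3 and det M = 2, so the characteristic polynomial is λ² − (−3)λ + (2) with roots −2 and −1.
Eigenvectors give P = [[−1, 3], [−1, 2]] with P⁻¹ = [[2, −3], [1, −1]], and M = P·diag(−2, −1)·P⁻¹.
Then M^9 = P·diag(−512, −1)·P⁻¹ = [[512, −3], [512, −2]] · [[2, −3], [1, −1]] = [[1021, −1533], [1022, −1534]].

−513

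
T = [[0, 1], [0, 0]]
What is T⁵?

[[0, 0], [0, 0]]

T is strictly triangular, hence nilpotent: T² = 0, so T⁵ = 0.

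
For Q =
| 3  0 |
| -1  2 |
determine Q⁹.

tr Q = 5 and det Q = 6, so the characteristic polynomial is λ² − (5)λ + (6) with roots 3 and 2.
Eigenvectors give P = [[-1, 0], [1, -1]] with P⁻¹ = [[-1, 0], [-1, -1]], and Q = P·diag(3, 2)·P⁻¹.
Then Q⁹ = P·diag(19683, 512)·P⁻¹ = [[-19683, 0], [19683, -512]] · [[-1, 0], [-1, -1]] = [[19683, 0], [-19171, 512]].

[[19683, 0], [-19171, 512]]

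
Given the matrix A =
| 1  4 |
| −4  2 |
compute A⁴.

A² = [[−15, 12], [−12, −12]]
A³ = [[−63, −36], [36, −72]]
A⁴ = [[81, −324], [324, 0]]

[[81, −324], [324, 0]]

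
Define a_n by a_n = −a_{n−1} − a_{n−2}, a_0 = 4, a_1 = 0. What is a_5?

With companion matrix B = [[−1, −1], [1, 0]], [a_n, a_{n−1}]ᵀ = B·[a_{n−1}, a_{n−2}]ᵀ, so [a_5, a_4]ᵀ = B⁴·[a_1, a_0]ᵀ.
B⁴ = [[−1, −1], [1, 0]], giving [a_5, a_4]ᵀ = [[−4], [0]].

−4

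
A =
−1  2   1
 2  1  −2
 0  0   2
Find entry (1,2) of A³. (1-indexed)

10

A² = [[5, 0, −3], [0, 5, −4], [0, 0, 4]]
A³ = [[−5, 10, −1], [10, 5, −18], [0, 0, 8]]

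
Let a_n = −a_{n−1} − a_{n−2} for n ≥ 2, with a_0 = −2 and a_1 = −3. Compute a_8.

With companion matrix B = [[−1, −1], [1, 0]], [a_n, a_{n−1}]ᵀ = B·[a_{n−1}, a_{n−2}]ᵀ, so [a_8, a_7]ᵀ = B⁷·[a_1, a_0]ᵀ.
B⁷ = [[−1, −1], [1, 0]], giving [a_8, a_7]ᵀ = [[5], [−3]].

5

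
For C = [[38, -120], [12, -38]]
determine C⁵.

tr C = 0 and det C = -4, so the characteristic polynomial is λ² − (0)λ + (-4) with roots -2 and 2.
Eigenvectors give P = [[3, 10], [1, 3]] with P⁻¹ = [[-3, 10], [1, -3]], and C = P·diag(-2, 2)·P⁻¹.
Then C⁵ = P·diag(-32, 32)·P⁻¹ = [[-96, 320], [-32, 96]] · [[-3, 10], [1, -3]] = [[608, -1920], [192, -608]].

[[608, -1920], [192, -608]]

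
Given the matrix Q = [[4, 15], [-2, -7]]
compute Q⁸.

[[-1274, -3825], [510, 1531]]

tr Q = -3 and det Q = 2, so the characteristic polynomial is λ² − (-3)λ + (2) with roots -2 and -1.
Eigenvectors give P = [[5, 3], [-2, -1]] with P⁻¹ = [[-1, -3], [2, 5]], and Q = P·diag(-2, -1)·P⁻¹.
Then Q⁸ = P·diag(256, 1)·P⁻¹ = [[1280, 3], [-512, -1]] · [[-1, -3], [2, 5]] = [[-1274, -3825], [510, 1531]].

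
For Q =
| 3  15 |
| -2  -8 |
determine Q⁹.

tr Q = -5 and det Q = 6, so the characteristic polynomial is λ² − (-5)λ + (6) with roots -2 and -3.
Eigenvectors give P = [[3, 5], [-1, -2]] with P⁻¹ = [[2, 5], [-1, -3]], and Q = P·diag(-2, -3)·P⁻¹.
Then Q⁹ = P·diag(-512, -19683)·P⁻¹ = [[-1536, -98415], [512, 39366]] · [[2, 5], [-1, -3]] = [[95343, 287565], [-38342, -115538]].

[[95343, 287565], [-38342, -115538]]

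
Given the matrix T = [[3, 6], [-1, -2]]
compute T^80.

T² = T (a projection; rank 1, trace 1), so T^80 = T.

[[3, 6], [-1, -2]]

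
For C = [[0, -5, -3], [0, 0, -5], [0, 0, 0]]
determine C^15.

[[0, 0, 0], [0, 0, 0], [0, 0, 0]]

C is strictly triangular, hence nilpotent: C^3 = 0, so C^15 = 0.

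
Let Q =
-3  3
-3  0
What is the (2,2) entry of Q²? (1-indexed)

-9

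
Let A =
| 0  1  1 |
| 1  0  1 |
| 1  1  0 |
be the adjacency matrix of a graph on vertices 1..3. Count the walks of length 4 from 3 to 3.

6

The number of length-4 walks from vertex 3 to vertex 3 is entry (3,3) of A⁴, where A is the adjacency matrix.
A² = [[2, 1, 1], [1, 2, 1], [1, 1, 2]]
A³ = [[2, 3, 3], [3, 2, 3], [3, 3, 2]]
A⁴ = [[6, 5, 5], [5, 6, 5], [5, 5, 6]]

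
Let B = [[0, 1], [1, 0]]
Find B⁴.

B² = I (check: tr B = 0 and det B = −1), so B⁴ = I since 4 is even.

[[1, 0], [0, 1]]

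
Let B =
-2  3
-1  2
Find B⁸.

B² = I (check: tr B = 0 and det B = -1), so B⁸ = I since 8 is even.

[[1, 0], [0, 1]]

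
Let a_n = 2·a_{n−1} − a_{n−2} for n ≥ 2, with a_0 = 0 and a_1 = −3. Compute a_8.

With companion matrix A = [[2, −1], [1, 0]], [a_n, a_{n−1}]ᵀ = A·[a_{n−1}, a_{n−2}]ᵀ, so [a_8, a_7]ᵀ = A^7·[a_1, a_0]ᵀ.
A^7 = [[8, −7], [7, −6]], giving [a_8, a_7]ᵀ = [[−24], [−21]].

−24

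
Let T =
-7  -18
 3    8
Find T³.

tr T = 1 and det T = -2, so the characteristic polynomial is λ² − (1)λ + (-2) with roots -1 and 2.
Eigenvectors give P = [[3, -2], [-1, 1]] with P⁻¹ = [[1, 2], [1, 3]], and T = P·diag(-1, 2)·P⁻¹.
Then T³ = P·diag(-1, 8)·P⁻¹ = [[-3, -16], [1, 8]] · [[1, 2], [1, 3]] = [[-19, -54], [9, 26]].

[[-19, -54], [9, 26]]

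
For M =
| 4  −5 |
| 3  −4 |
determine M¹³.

M² = I (check: tr M = 0 and det M = −1), so M¹³ = M since 13 is odd.

[[4, −5], [3, −4]]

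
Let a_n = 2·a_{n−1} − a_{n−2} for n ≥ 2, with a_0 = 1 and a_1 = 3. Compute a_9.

19

With companion matrix A = [[2, −1], [1, 0]], [a_n, a_{n−1}]ᵀ = A·[a_{n−1}, a_{n−2}]ᵀ, so [a_9, a_8]ᵀ = A⁸·[a_1, a_0]ᵀ.
A⁸ = [[9, −8], [8, −7]], giving [a_9, a_8]ᵀ = [[19], [17]].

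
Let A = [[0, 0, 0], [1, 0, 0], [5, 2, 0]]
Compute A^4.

[[0, 0, 0], [0, 0, 0], [0, 0, 0]]

A is strictly triangular, hence nilpotent: A^3 = 0, so A^4 = 0.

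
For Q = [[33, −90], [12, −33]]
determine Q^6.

[[729, 0], [0, 729]]

tr Q = 0 and det Q = −9, so the characteristic polynomial is λ² − (0)λ + (−9) with roots 3 and −3.
Eigenvectors give P = [[3, −5], [1, −2]] with P⁻¹ = [[2, −5], [1, −3]], and Q = P·diag(3, −3)·P⁻¹.
Then Q^6 = P·diag(729, 729)·P⁻¹ = [[2187, −3645], [729, −1458]] · [[2, −5], [1, −3]] = [[729, 0], [0, 729]].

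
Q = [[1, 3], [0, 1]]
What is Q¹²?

Q = I + N where N = [[0, 3], [0, 0]] is strictly upper-triangular, so N² = 0.
(I + N)¹² = I + 12·N = [[1, 36], [0, 1]].

[[1, 36], [0, 1]]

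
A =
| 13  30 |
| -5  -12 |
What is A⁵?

[[793, 1650], [-275, -582]]

tr A = 1 and det A = -6, so the characteristic polynomial is λ² − (1)λ + (-6) with roots -2 and 3.
Eigenvectors give P = [[2, 3], [-1, -1]] with P⁻¹ = [[-1, -3], [1, 2]], and A = P·diag(-2, 3)·P⁻¹.
Then A⁵ = P·diag(-32, 243)·P⁻¹ = [[-64, 729], [32, -243]] · [[-1, -3], [1, 2]] = [[793, 1650], [-275, -582]].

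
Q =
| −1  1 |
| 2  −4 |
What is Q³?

Q² = [[3, −5], [−10, 18]]
Q³ = [[−13, 23], [46, −82]]

[[−13, 23], [46, −82]]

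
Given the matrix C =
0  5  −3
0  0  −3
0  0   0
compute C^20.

C is strictly triangular, hence nilpotent: C^3 = 0, so C^20 = 0.

[[0, 0, 0], [0, 0, 0], [0, 0, 0]]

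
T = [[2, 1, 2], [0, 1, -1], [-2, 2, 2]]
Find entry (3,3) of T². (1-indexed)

-2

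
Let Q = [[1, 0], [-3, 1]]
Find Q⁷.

Q = I + N where N = [[0, 0], [-3, 0]] is strictly lower-triangular, so N² = 0.
(I + N)⁷ = I + 7·N = [[1, 0], [-21, 1]].

[[1, 0], [-21, 1]]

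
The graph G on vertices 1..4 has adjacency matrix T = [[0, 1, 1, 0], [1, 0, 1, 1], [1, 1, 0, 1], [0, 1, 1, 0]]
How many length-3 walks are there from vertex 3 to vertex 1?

The number of length-3 walks from vertex 3 to vertex 1 is entry (3,1) of T³, where T is the adjacency matrix.
T² = [[2, 1, 1, 2], [1, 3, 2, 1], [1, 2, 3, 1], [2, 1, 1, 2]]
T³ = [[2, 5, 5, 2], [5, 4, 5, 5], [5, 5, 4, 5], [2, 5, 5, 2]]

5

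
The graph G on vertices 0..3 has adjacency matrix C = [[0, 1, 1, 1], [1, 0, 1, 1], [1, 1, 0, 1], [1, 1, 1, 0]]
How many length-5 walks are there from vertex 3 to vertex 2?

61

The number of length-5 walks from vertex 3 to vertex 2 is entry (3,2) of C⁵, where C is the adjacency matrix.
C² = [[3, 2, 2, 2], [2, 3, 2, 2], [2, 2, 3, 2], [2, 2, 2, 3]]
C³ = [[6, 7, 7, 7], [7, 6, 7, 7], [7, 7, 6, 7], [7, 7, 7, 6]]
C⁴ = [[21, 20, 20, 20], [20, 21, 20, 20], [20, 20, 21, 20], [20, 20, 20, 21]]
C⁵ = [[60, 61, 61, 61], [61, 60, 61, 61], [61, 61, 60, 61], [61, 61, 61, 60]]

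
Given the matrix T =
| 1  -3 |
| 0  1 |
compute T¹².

[[1, -36], [0, 1]]

T = I + N where N = [[0, -3], [0, 0]] is strictly upper-triangular, so N² = 0.
(I + N)¹² = I + 12·N = [[1, -36], [0, 1]].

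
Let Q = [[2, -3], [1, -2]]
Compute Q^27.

Q² = I (check: tr Q = 0 and det Q = -1), so Q^27 = Q since 27 is odd.

[[2, -3], [1, -2]]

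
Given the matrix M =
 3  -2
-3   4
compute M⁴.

[[519, -518], [-777, 778]]

M² = [[15, -14], [-21, 22]]
M³ = [[87, -86], [-129, 130]]
M⁴ = [[519, -518], [-777, 778]]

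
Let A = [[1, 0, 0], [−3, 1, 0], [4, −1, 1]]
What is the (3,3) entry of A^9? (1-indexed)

A = I + N where N = [[0, 0, 0], [−3, 0, 0], [4, −1, 0]] is strictly lower-triangular, so N^3 = 0.
(I + N)^9 = I + 9·N + 36·N^2 = [[1, 0, 0], [−27, 1, 0], [144, −9, 1]].

1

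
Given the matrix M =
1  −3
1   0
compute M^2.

[[−2, −3], [1, −3]]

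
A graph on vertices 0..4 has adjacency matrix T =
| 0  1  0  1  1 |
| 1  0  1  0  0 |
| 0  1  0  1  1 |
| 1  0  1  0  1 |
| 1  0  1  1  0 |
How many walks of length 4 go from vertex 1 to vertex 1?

12

The number of length-4 walks from vertex 1 to vertex 1 is entry (1,1) of T⁴, where T is the adjacency matrix.
T² = [[3, 0, 3, 1, 1], [0, 2, 0, 2, 2], [3, 0, 3, 1, 1], [1, 2, 1, 3, 2], [1, 2, 1, 2, 3]]
T³ = [[2, 6, 2, 7, 7], [6, 0, 6, 2, 2], [2, 6, 2, 7, 7], [7, 2, 7, 4, 5], [7, 2, 7, 5, 4]]
T⁴ = [[20, 4, 20, 11, 11], [4, 12, 4, 14, 14], [20, 4, 20, 11, 11], [11, 14, 11, 19, 18], [11, 14, 11, 18, 19]]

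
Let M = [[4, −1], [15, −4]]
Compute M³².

[[1, 0], [0, 1]]

M² = I (check: tr M = 0 and det M = −1), so M³² = I since 32 is even.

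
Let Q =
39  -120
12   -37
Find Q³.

[[279, -840], [84, -253]]

tr Q = 2 and det Q = -3, so the characteristic polynomial is λ² − (2)λ + (-3) with roots 3 and -1.
Eigenvectors give P = [[10, 3], [3, 1]] with P⁻¹ = [[1, -3], [-3, 10]], and Q = P·diag(3, -1)·P⁻¹.
Then Q³ = P·diag(27, -1)·P⁻¹ = [[270, -3], [81, -1]] · [[1, -3], [-3, 10]] = [[279, -840], [84, -253]].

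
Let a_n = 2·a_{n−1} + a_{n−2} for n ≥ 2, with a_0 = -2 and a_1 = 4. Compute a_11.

18208

With companion matrix B = [[2, 1], [1, 0]], [a_n, a_{n−1}]ᵀ = B·[a_{n−1}, a_{n−2}]ᵀ, so [a_11, a_10]ᵀ = B¹⁰·[a_1, a_0]ᵀ.
B¹⁰ = [[5741, 2378], [2378, 985]], giving [a_11, a_10]ᵀ = [[18208], [7542]].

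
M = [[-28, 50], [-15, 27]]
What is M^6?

tr M = -1 and det M = -6, so the characteristic polynomial is λ² − (-1)λ + (-6) with roots 2 and -3.
Eigenvectors give P = [[-5, -2], [-3, -1]] with P⁻¹ = [[1, -2], [-3, 5]], and M = P·diag(2, -3)·P⁻¹.
Then M^6 = P·diag(64, 729)·P⁻¹ = [[-320, -1458], [-192, -729]] · [[1, -2], [-3, 5]] = [[4054, -6650], [1995, -3261]].

[[4054, -6650], [1995, -3261]]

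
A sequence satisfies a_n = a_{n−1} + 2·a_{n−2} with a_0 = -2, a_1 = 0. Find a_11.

With companion matrix T = [[1, 2], [1, 0]], [a_n, a_{n−1}]ᵀ = T·[a_{n−1}, a_{n−2}]ᵀ, so [a_11, a_10]ᵀ = T¹⁰·[a_1, a_0]ᵀ.
T¹⁰ = [[683, 682], [341, 342]], giving [a_11, a_10]ᵀ = [[-1364], [-684]].

-1364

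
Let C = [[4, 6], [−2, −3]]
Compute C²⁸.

C² = C (a projection; rank 1, trace 1), so C²⁸ = C.

[[4, 6], [−2, −3]]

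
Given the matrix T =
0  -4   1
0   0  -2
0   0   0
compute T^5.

T is strictly triangular, hence nilpotent: T^3 = 0, so T^5 = 0.

[[0, 0, 0], [0, 0, 0], [0, 0, 0]]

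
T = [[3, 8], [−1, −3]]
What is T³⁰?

[[1, 0], [0, 1]]

T² = I (check: tr T = 0 and det T = −1), so T³⁰ = I since 30 is even.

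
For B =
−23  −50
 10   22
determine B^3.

[[−167, −350], [70, 148]]

tr B = −1 and det B = −6, so the characteristic polynomial is λ² − (−1)λ + (−6) with roots 2 and −3.
Eigenvectors give P = [[−2, −5], [1, 2]] with P⁻¹ = [[2, 5], [−1, −2]], and B = P·diag(2, −3)·P⁻¹.
Then B^3 = P·diag(8, −27)·P⁻¹ = [[−16, 135], [8, −54]] · [[2, 5], [−1, −2]] = [[−167, −350], [70, 148]].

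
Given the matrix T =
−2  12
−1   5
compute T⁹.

tr T = 3 and det T = 2, so the characteristic polynomial is λ² − (3)λ + (2) with roots 1 and 2.
Eigenvectors give P = [[−4, 3], [−1, 1]] with P⁻¹ = [[−1, 3], [−1, 4]], and T = P·diag(1, 2)·P⁻¹.
Then T⁹ = P·diag(1, 512)·P⁻¹ = [[−4, 1536], [−1, 512]] · [[−1, 3], [−1, 4]] = [[−1532, 6132], [−511, 2045]].

[[−1532, 6132], [−511, 2045]]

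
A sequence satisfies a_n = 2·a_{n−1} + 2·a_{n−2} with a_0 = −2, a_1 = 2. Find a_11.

9792

With companion matrix C = [[2, 2], [1, 0]], [a_n, a_{n−1}]ᵀ = C·[a_{n−1}, a_{n−2}]ᵀ, so [a_11, a_10]ᵀ = C¹⁰·[a_1, a_0]ᵀ.
C¹⁰ = [[18272, 13376], [6688, 4896]], giving [a_11, a_10]ᵀ = [[9792], [3584]].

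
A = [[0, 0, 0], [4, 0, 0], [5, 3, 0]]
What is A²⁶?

A is strictly triangular, hence nilpotent: A³ = 0, so A²⁶ = 0.

[[0, 0, 0], [0, 0, 0], [0, 0, 0]]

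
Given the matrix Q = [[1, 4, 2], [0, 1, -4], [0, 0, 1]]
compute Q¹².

Q = I + N where N = [[0, 4, 2], [0, 0, -4], [0, 0, 0]] is strictly upper-triangular, so N³ = 0.
(I + N)¹² = I + 12·N + 66·N² = [[1, 48, -1032], [0, 1, -48], [0, 0, 1]].

[[1, 48, -1032], [0, 1, -48], [0, 0, 1]]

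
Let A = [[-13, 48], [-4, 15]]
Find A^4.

tr A = 2 and det A = -3, so the characteristic polynomial is λ² − (2)λ + (-3) with roots 3 and -1.
Eigenvectors give P = [[-3, -4], [-1, -1]] with P⁻¹ = [[1, -4], [-1, 3]], and A = P·diag(3, -1)·P⁻¹.
Then A^4 = P·diag(81, 1)·P⁻¹ = [[-243, -4], [-81, -1]] · [[1, -4], [-1, 3]] = [[-239, 960], [-80, 321]].

[[-239, 960], [-80, 321]]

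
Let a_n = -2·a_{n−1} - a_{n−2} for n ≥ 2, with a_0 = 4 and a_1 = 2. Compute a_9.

With companion matrix B = [[-2, -1], [1, 0]], [a_n, a_{n−1}]ᵀ = B·[a_{n−1}, a_{n−2}]ᵀ, so [a_9, a_8]ᵀ = B⁸·[a_1, a_0]ᵀ.
B⁸ = [[9, 8], [-8, -7]], giving [a_9, a_8]ᵀ = [[50], [-44]].

50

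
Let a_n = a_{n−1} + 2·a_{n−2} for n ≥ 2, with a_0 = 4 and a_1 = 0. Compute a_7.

168

With companion matrix T = [[1, 2], [1, 0]], [a_n, a_{n−1}]ᵀ = T·[a_{n−1}, a_{n−2}]ᵀ, so [a_7, a_6]ᵀ = T⁶·[a_1, a_0]ᵀ.
T⁶ = [[43, 42], [21, 22]], giving [a_7, a_6]ᵀ = [[168], [88]].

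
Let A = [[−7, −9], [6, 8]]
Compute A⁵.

[[−67, −99], [66, 98]]

tr A = 1 and det A = −2, so the characteristic polynomial is λ² − (1)λ + (−2) with roots 2 and −1.
Eigenvectors give P = [[1, 3], [−1, −2]] with P⁻¹ = [[−2, −3], [1, 1]], and A = P·diag(2, −1)·P⁻¹.
Then A⁵ = P·diag(32, −1)·P⁻¹ = [[32, −3], [−32, 2]] · [[−2, −3], [1, 1]] = [[−67, −99], [66, 98]].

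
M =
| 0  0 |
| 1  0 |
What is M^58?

[[0, 0], [0, 0]]

M is strictly triangular, hence nilpotent: M^2 = 0, so M^58 = 0.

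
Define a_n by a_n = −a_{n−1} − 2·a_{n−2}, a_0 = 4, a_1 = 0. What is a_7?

With companion matrix B = [[−1, −2], [1, 0]], [a_n, a_{n−1}]ᵀ = B·[a_{n−1}, a_{n−2}]ᵀ, so [a_7, a_6]ᵀ = B⁶·[a_1, a_0]ᵀ.
B⁶ = [[7, 10], [−5, 2]], giving [a_7, a_6]ᵀ = [[40], [8]].

40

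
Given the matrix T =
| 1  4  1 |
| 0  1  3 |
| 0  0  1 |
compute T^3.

T = I + N where N = [[0, 4, 1], [0, 0, 3], [0, 0, 0]] is strictly upper-triangular, so N^3 = 0.
(I + N)^3 = I + 3·N + 3·N^2 = [[1, 12, 39], [0, 1, 9], [0, 0, 1]].

[[1, 12, 39], [0, 1, 9], [0, 0, 1]]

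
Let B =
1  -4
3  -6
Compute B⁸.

[[-18659, 25220], [-18915, 25476]]

tr B = -5 and det B = 6, so the characteristic polynomial is λ² − (-5)λ + (6) with roots -3 and -2.
Eigenvectors give P = [[1, 4], [1, 3]] with P⁻¹ = [[-3, 4], [1, -1]], and B = P·diag(-3, -2)·P⁻¹.
Then B⁸ = P·diag(6561, 256)·P⁻¹ = [[6561, 1024], [6561, 768]] · [[-3, 4], [1, -1]] = [[-18659, 25220], [-18915, 25476]].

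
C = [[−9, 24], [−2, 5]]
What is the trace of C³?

tr C = −4 and det C = 3, so the characteristic polynomial is λ² − (−4)λ + (3) with roots −1 and −3.
Eigenvectors give P = [[3, 4], [1, 1]] with P⁻¹ = [[−1, 4], [1, −3]], and C = P·diag(−1, −3)·P⁻¹.
Then C³ = P·diag(−1, −27)·P⁻¹ = [[−3, −108], [−1, −27]] · [[−1, 4], [1, −3]] = [[−105, 312], [−26, 77]].

−28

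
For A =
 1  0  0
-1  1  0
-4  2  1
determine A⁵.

[[1, 0, 0], [-5, 1, 0], [-40, 10, 1]]

A = I + N where N = [[0, 0, 0], [-1, 0, 0], [-4, 2, 0]] is strictly lower-triangular, so N³ = 0.
(I + N)⁵ = I + 5·N + 10·N² = [[1, 0, 0], [-5, 1, 0], [-40, 10, 1]].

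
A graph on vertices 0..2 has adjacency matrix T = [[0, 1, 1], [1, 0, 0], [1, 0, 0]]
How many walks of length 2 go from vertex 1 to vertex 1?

The number of length-2 walks from vertex 1 to vertex 1 is entry (1,1) of T², where T is the adjacency matrix.
T² = [[2, 0, 0], [0, 1, 1], [0, 1, 1]]

1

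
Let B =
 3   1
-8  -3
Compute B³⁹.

[[3, 1], [-8, -3]]

B² = I (check: tr B = 0 and det B = -1), so B³⁹ = B since 39 is odd.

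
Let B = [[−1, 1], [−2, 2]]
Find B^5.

B² = B (a projection; rank 1, trace 1), so B^5 = B.

[[−1, 1], [−2, 2]]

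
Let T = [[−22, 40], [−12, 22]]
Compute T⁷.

[[−1408, 2560], [−768, 1408]]

tr T = 0 and det T = −4, so the characteristic polynomial is λ² − (0)λ + (−4) with roots 2 and −2.
Eigenvectors give P = [[−5, −2], [−3, −1]] with P⁻¹ = [[1, −2], [−3, 5]], and T = P·diag(2, −2)·P⁻¹.
Then T⁷ = P·diag(128, −128)·P⁻¹ = [[−640, 256], [−384, 128]] · [[1, −2], [−3, 5]] = [[−1408, 2560], [−768, 1408]].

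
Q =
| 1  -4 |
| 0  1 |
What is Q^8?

Q = I + N where N = [[0, -4], [0, 0]] is strictly upper-triangular, so N^2 = 0.
(I + N)^8 = I + 8·N = [[1, -32], [0, 1]].

[[1, -32], [0, 1]]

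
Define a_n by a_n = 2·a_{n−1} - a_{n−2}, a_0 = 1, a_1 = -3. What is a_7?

With companion matrix B = [[2, -1], [1, 0]], [a_n, a_{n−1}]ᵀ = B·[a_{n−1}, a_{n−2}]ᵀ, so [a_7, a_6]ᵀ = B⁶·[a_1, a_0]ᵀ.
B⁶ = [[7, -6], [6, -5]], giving [a_7, a_6]ᵀ = [[-27], [-23]].

-27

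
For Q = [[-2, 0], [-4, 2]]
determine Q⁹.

tr Q = 0 and det Q = -4, so the characteristic polynomial is λ² − (0)λ + (-4) with roots -2 and 2.
Eigenvectors give P = [[1, 0], [1, -1]] with P⁻¹ = [[1, 0], [1, -1]], and Q = P·diag(-2, 2)·P⁻¹.
Then Q⁹ = P·diag(-512, 512)·P⁻¹ = [[-512, 0], [-512, -512]] · [[1, 0], [1, -1]] = [[-512, 0], [-1024, 512]].

[[-512, 0], [-1024, 512]]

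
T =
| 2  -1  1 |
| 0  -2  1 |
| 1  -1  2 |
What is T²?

[[5, -1, 3], [1, 3, 0], [4, -1, 4]]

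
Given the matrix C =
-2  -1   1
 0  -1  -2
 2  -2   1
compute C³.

[[-10, -9, 5], [8, -1, -14], [18, -10, 9]]

C² = [[6, 1, 1], [-4, 5, 0], [-2, -2, 7]]
C³ = [[-10, -9, 5], [8, -1, -14], [18, -10, 9]]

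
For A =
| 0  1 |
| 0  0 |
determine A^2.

A is strictly triangular, hence nilpotent: A^2 = 0, so A^2 = 0.

[[0, 0], [0, 0]]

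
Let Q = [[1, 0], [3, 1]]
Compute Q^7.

Q = I + N where N = [[0, 0], [3, 0]] is strictly lower-triangular, so N^2 = 0.
(I + N)^7 = I + 7·N = [[1, 0], [21, 1]].

[[1, 0], [21, 1]]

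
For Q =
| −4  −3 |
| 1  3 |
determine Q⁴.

[[166, 57], [−19, 33]]

Q² = [[13, 3], [−1, 6]]
Q³ = [[−49, −30], [10, 21]]
Q⁴ = [[166, 57], [−19, 33]]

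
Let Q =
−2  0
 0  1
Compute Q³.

[[−8, 0], [0, 1]]

Q² = [[4, 0], [0, 1]]
Q³ = [[−8, 0], [0, 1]]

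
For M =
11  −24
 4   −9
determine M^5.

tr M = 2 and det M = −3, so the characteristic polynomial is λ² − (2)λ + (−3) with roots −1 and 3.
Eigenvectors give P = [[2, 3], [1, 1]] with P⁻¹ = [[−1, 3], [1, −2]], and M = P·diag(−1, 3)·P⁻¹.
Then M^5 = P·diag(−1, 243)·P⁻¹ = [[−2, 729], [−1, 243]] · [[−1, 3], [1, −2]] = [[731, −1464], [244, −489]].

[[731, −1464], [244, −489]]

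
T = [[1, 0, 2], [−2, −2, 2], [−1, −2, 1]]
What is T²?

[[−1, −4, 4], [0, 0, −6], [2, 2, −5]]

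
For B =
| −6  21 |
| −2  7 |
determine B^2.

B² = B (a projection; rank 1, trace 1), so B^2 = B.

[[−6, 21], [−2, 7]]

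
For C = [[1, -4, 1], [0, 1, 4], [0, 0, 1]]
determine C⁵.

C = I + N where N = [[0, -4, 1], [0, 0, 4], [0, 0, 0]] is strictly upper-triangular, so N³ = 0.
(I + N)⁵ = I + 5·N + 10·N² = [[1, -20, -155], [0, 1, 20], [0, 0, 1]].

[[1, -20, -155], [0, 1, 20], [0, 0, 1]]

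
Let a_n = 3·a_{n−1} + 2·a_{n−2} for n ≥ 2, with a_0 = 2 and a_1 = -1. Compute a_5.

17

With companion matrix Q = [[3, 2], [1, 0]], [a_n, a_{n−1}]ᵀ = Q·[a_{n−1}, a_{n−2}]ᵀ, so [a_5, a_4]ᵀ = Q^4·[a_1, a_0]ᵀ.
Q^4 = [[139, 78], [39, 22]], giving [a_5, a_4]ᵀ = [[17], [5]].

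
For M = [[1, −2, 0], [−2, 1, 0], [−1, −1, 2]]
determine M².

[[5, −4, 0], [−4, 5, 0], [−1, −1, 4]]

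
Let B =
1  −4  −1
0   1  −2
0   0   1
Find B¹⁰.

[[1, −40, 350], [0, 1, −20], [0, 0, 1]]

B = I + N where N = [[0, −4, −1], [0, 0, −2], [0, 0, 0]] is strictly upper-triangular, so N³ = 0.
(I + N)¹⁰ = I + 10·N + 45·N² = [[1, −40, 350], [0, 1, −20], [0, 0, 1]].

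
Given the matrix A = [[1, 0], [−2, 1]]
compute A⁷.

[[1, 0], [−14, 1]]

A = I + N where N = [[0, 0], [−2, 0]] is strictly lower-triangular, so N² = 0.
(I + N)⁷ = I + 7·N = [[1, 0], [−14, 1]].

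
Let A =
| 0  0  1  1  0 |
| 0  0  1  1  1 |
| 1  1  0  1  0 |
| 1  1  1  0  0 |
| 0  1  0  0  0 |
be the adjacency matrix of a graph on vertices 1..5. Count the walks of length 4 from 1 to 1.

10

The number of length-4 walks from vertex 1 to vertex 1 is entry (1,1) of A⁴, where A is the adjacency matrix.
A² = [[2, 2, 1, 1, 0], [2, 3, 1, 1, 0], [1, 1, 3, 2, 1], [1, 1, 2, 3, 1], [0, 0, 1, 1, 1]]
A³ = [[2, 2, 5, 5, 2], [2, 2, 6, 6, 3], [5, 6, 4, 5, 1], [5, 6, 5, 4, 1], [2, 3, 1, 1, 0]]
A⁴ = [[10, 12, 9, 9, 2], [12, 15, 10, 10, 2], [9, 10, 16, 15, 6], [9, 10, 15, 16, 6], [2, 2, 6, 6, 3]]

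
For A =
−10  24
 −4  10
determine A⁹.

tr A = 0 and det A = −4, so the characteristic polynomial is λ² − (0)λ + (−4) with roots −2 and 2.
Eigenvectors give P = [[−3, 2], [−1, 1]] with P⁻¹ = [[−1, 2], [−1, 3]], and A = P·diag(−2, 2)·P⁻¹.
Then A⁹ = P·diag(−512, 512)·P⁻¹ = [[1536, 1024], [512, 512]] · [[−1, 2], [−1, 3]] = [[−2560, 6144], [−1024, 2560]].

[[−2560, 6144], [−1024, 2560]]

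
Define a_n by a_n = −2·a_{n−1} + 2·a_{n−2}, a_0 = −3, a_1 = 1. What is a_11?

58400

With companion matrix M = [[−2, 2], [1, 0]], [a_n, a_{n−1}]ᵀ = M·[a_{n−1}, a_{n−2}]ᵀ, so [a_11, a_10]ᵀ = M¹⁰·[a_1, a_0]ᵀ.
M¹⁰ = [[18272, −13376], [−6688, 4896]], giving [a_11, a_10]ᵀ = [[58400], [−21376]].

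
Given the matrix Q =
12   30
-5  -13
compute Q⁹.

tr Q = -1 and det Q = -6, so the characteristic polynomial is λ² − (-1)λ + (-6) with roots 2 and -3.
Eigenvectors give P = [[3, -2], [-1, 1]] with P⁻¹ = [[1, 2], [1, 3]], and Q = P·diag(2, -3)·P⁻¹.
Then Q⁹ = P·diag(512, -19683)·P⁻¹ = [[1536, 39366], [-512, -19683]] · [[1, 2], [1, 3]] = [[40902, 121170], [-20195, -60073]].

[[40902, 121170], [-20195, -60073]]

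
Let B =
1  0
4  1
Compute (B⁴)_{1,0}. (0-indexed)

16

B = I + N where N = [[0, 0], [4, 0]] is strictly lower-triangular, so N² = 0.
(I + N)⁴ = I + 4·N = [[1, 0], [16, 1]].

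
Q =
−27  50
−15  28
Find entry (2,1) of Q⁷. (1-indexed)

−6945

tr Q = 1 and det Q = −6, so the characteristic polynomial is λ² − (1)λ + (−6) with roots −2 and 3.
Eigenvectors give P = [[2, −5], [1, −3]] with P⁻¹ = [[3, −5], [1, −2]], and Q = P·diag(−2, 3)·P⁻¹.
Then Q⁷ = P·diag(−128, 2187)·P⁻¹ = [[−256, −10935], [−128, −6561]] · [[3, −5], [1, −2]] = [[−11703, 23150], [−6945, 13762]].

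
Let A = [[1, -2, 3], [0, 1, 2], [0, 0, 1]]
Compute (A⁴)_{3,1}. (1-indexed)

0

A = I + N where N = [[0, -2, 3], [0, 0, 2], [0, 0, 0]] is strictly upper-triangular, so N³ = 0.
(I + N)⁴ = I + 4·N + 6·N² = [[1, -8, -12], [0, 1, 8], [0, 0, 1]].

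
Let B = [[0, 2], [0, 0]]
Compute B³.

[[0, 0], [0, 0]]

B is strictly triangular, hence nilpotent: B² = 0, so B³ = 0.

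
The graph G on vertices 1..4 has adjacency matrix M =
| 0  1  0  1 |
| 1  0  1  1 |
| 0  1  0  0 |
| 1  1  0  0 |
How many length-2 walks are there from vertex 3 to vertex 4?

The number of length-2 walks from vertex 3 to vertex 4 is entry (3,4) of M², where M is the adjacency matrix.
M² = [[2, 1, 1, 1], [1, 3, 0, 1], [1, 0, 1, 1], [1, 1, 1, 2]]

1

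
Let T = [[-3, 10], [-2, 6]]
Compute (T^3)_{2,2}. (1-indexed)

tr T = 3 and det T = 2, so the characteristic polynomial is λ² − (3)λ + (2) with roots 1 and 2.
Eigenvectors give P = [[5, 2], [2, 1]] with P⁻¹ = [[1, -2], [-2, 5]], and T = P·diag(1, 2)·P⁻¹.
Then T^3 = P·diag(1, 8)·P⁻¹ = [[5, 16], [2, 8]] · [[1, -2], [-2, 5]] = [[-27, 70], [-14, 36]].

36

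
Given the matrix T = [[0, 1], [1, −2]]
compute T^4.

[[5, −12], [−12, 29]]

T^2 = [[1, −2], [−2, 5]]
T^3 = [[−2, 5], [5, −12]]
T^4 = [[5, −12], [−12, 29]]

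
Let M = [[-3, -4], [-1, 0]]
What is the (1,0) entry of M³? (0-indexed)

M² = [[13, 12], [3, 4]]
M³ = [[-51, -52], [-13, -12]]

-13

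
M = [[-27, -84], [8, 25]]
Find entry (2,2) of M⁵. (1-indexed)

tr M = -2 and det M = -3, so the characteristic polynomial is λ² − (-2)λ + (-3) with roots -3 and 1.
Eigenvectors give P = [[7, -3], [-2, 1]] with P⁻¹ = [[1, 3], [2, 7]], and M = P·diag(-3, 1)·P⁻¹.
Then M⁵ = P·diag(-243, 1)·P⁻¹ = [[-1701, -3], [486, 1]] · [[1, 3], [2, 7]] = [[-1707, -5124], [488, 1465]].

1465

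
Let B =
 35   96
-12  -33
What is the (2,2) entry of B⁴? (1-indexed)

-639

tr B = 2 and det B = -3, so the characteristic polynomial is λ² − (2)λ + (-3) with roots 3 and -1.
Eigenvectors give P = [[-3, -8], [1, 3]] with P⁻¹ = [[-3, -8], [1, 3]], and B = P·diag(3, -1)·P⁻¹.
Then B⁴ = P·diag(81, 1)·P⁻¹ = [[-243, -8], [81, 3]] · [[-3, -8], [1, 3]] = [[721, 1920], [-240, -639]].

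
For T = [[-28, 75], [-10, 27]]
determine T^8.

tr T = -1 and det T = -6, so the characteristic polynomial is λ² − (-1)λ + (-6) with roots -3 and 2.
Eigenvectors give P = [[3, 5], [1, 2]] with P⁻¹ = [[2, -5], [-1, 3]], and T = P·diag(-3, 2)·P⁻¹.
Then T^8 = P·diag(6561, 256)·P⁻¹ = [[19683, 1280], [6561, 512]] · [[2, -5], [-1, 3]] = [[38086, -94575], [12610, -31269]].

[[38086, -94575], [12610, -31269]]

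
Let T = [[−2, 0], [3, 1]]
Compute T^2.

[[4, 0], [−3, 1]]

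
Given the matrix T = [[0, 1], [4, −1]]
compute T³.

T² = [[4, −1], [−4, 5]]
T³ = [[−4, 5], [20, −9]]

[[−4, 5], [20, −9]]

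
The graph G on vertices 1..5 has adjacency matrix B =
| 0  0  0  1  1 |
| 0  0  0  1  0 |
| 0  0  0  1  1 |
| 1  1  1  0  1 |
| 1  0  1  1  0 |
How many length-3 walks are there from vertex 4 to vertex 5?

The number of length-3 walks from vertex 4 to vertex 5 is entry (4,5) of B³, where B is the adjacency matrix.
B² = [[2, 1, 2, 1, 1], [1, 1, 1, 0, 1], [2, 1, 2, 1, 1], [1, 0, 1, 4, 2], [1, 1, 1, 2, 3]]
B³ = [[2, 1, 2, 6, 5], [1, 0, 1, 4, 2], [2, 1, 2, 6, 5], [6, 4, 6, 4, 6], [5, 2, 5, 6, 4]]

6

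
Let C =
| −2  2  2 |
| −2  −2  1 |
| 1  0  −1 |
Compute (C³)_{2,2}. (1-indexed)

18

C² = [[2, −8, −4], [9, 0, −7], [−3, 2, 3]]
C³ = [[8, 20, 0], [−25, 18, 25], [5, −10, −7]]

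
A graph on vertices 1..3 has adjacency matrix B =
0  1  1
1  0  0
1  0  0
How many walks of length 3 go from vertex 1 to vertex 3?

The number of length-3 walks from vertex 1 to vertex 3 is entry (1,3) of B³, where B is the adjacency matrix.
B² = [[2, 0, 0], [0, 1, 1], [0, 1, 1]]
B³ = [[0, 2, 2], [2, 0, 0], [2, 0, 0]]

2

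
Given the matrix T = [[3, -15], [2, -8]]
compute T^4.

tr T = -5 and det T = 6, so the characteristic polynomial is λ² − (-5)λ + (6) with roots -2 and -3.
Eigenvectors give P = [[-3, 5], [-1, 2]] with P⁻¹ = [[-2, 5], [-1, 3]], and T = P·diag(-2, -3)·P⁻¹.
Then T^4 = P·diag(16, 81)·P⁻¹ = [[-48, 405], [-16, 162]] · [[-2, 5], [-1, 3]] = [[-309, 975], [-130, 406]].

[[-309, 975], [-130, 406]]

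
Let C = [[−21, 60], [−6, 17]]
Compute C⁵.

[[−2421, 7260], [−726, 2177]]

tr C = −4 and det C = 3, so the characteristic polynomial is λ² − (−4)λ + (3) with roots −1 and −3.
Eigenvectors give P = [[3, 10], [1, 3]] with P⁻¹ = [[−3, 10], [1, −3]], and C = P·diag(−1, −3)·P⁻¹.
Then C⁵ = P·diag(−1, −243)·P⁻¹ = [[−3, −2430], [−1, −729]] · [[−3, 10], [1, −3]] = [[−2421, 7260], [−726, 2177]].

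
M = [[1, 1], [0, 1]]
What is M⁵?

M = I + N where N = [[0, 1], [0, 0]] is strictly upper-triangular, so N² = 0.
(I + N)⁵ = I + 5·N = [[1, 5], [0, 1]].

[[1, 5], [0, 1]]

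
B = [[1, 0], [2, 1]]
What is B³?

[[1, 0], [6, 1]]

B = I + N where N = [[0, 0], [2, 0]] is strictly lower-triangular, so N² = 0.
(I + N)³ = I + 3·N = [[1, 0], [6, 1]].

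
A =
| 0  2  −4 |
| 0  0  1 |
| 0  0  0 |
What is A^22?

A is strictly triangular, hence nilpotent: A^3 = 0, so A^22 = 0.

[[0, 0, 0], [0, 0, 0], [0, 0, 0]]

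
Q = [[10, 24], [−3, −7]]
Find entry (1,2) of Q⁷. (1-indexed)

tr Q = 3 and det Q = 2, so the characteristic polynomial is λ² − (3)λ + (2) with roots 2 and 1.
Eigenvectors give P = [[−3, 8], [1, −3]] with P⁻¹ = [[−3, −8], [−1, −3]], and Q = P·diag(2, 1)·P⁻¹.
Then Q⁷ = P·diag(128, 1)·P⁻¹ = [[−384, 8], [128, −3]] · [[−3, −8], [−1, −3]] = [[1144, 3048], [−381, −1015]].

3048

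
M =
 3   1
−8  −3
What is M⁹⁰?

M² = I (check: tr M = 0 and det M = −1), so M⁹⁰ = I since 90 is even.

[[1, 0], [0, 1]]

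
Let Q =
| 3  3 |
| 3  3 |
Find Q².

[[18, 18], [18, 18]]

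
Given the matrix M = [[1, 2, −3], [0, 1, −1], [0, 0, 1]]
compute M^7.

M = I + N where N = [[0, 2, −3], [0, 0, −1], [0, 0, 0]] is strictly upper-triangular, so N^3 = 0.
(I + N)^7 = I + 7·N + 21·N^2 = [[1, 14, −63], [0, 1, −7], [0, 0, 1]].

[[1, 14, −63], [0, 1, −7], [0, 0, 1]]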